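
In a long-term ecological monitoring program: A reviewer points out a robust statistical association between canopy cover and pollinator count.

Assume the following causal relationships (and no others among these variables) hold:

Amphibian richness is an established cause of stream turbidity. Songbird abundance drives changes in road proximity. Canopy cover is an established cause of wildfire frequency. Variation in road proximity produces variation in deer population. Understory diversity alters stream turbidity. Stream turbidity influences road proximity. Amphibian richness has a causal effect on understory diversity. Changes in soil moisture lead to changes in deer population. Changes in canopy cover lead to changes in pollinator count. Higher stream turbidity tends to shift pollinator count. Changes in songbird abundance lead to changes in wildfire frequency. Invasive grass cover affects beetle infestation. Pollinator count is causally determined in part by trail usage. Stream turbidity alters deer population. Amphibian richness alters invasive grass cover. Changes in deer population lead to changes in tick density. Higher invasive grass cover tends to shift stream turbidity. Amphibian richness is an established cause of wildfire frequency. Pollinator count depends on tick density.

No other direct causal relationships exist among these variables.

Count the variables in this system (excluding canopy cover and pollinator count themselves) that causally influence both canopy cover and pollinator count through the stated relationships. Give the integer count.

No listed variable has a causal path to both canopy cover and pollinator count, so there are no common causes.

0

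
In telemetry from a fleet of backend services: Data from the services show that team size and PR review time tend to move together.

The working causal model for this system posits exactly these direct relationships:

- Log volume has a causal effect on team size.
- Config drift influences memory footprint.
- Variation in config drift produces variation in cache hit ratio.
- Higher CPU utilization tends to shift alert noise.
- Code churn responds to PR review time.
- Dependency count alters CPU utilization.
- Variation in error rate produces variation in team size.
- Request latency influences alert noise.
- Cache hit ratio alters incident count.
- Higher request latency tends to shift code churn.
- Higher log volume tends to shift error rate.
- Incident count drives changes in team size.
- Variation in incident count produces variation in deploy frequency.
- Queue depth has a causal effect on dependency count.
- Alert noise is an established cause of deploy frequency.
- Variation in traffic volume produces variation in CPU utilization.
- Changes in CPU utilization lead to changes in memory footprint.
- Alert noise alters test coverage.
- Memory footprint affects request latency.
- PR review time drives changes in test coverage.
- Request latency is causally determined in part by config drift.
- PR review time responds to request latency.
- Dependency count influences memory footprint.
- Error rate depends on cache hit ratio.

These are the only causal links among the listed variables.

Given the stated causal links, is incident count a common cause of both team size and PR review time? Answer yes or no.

Incident count has no stated causal path to PR review time. A confounder must cause both variables, so incident count does not qualify.

no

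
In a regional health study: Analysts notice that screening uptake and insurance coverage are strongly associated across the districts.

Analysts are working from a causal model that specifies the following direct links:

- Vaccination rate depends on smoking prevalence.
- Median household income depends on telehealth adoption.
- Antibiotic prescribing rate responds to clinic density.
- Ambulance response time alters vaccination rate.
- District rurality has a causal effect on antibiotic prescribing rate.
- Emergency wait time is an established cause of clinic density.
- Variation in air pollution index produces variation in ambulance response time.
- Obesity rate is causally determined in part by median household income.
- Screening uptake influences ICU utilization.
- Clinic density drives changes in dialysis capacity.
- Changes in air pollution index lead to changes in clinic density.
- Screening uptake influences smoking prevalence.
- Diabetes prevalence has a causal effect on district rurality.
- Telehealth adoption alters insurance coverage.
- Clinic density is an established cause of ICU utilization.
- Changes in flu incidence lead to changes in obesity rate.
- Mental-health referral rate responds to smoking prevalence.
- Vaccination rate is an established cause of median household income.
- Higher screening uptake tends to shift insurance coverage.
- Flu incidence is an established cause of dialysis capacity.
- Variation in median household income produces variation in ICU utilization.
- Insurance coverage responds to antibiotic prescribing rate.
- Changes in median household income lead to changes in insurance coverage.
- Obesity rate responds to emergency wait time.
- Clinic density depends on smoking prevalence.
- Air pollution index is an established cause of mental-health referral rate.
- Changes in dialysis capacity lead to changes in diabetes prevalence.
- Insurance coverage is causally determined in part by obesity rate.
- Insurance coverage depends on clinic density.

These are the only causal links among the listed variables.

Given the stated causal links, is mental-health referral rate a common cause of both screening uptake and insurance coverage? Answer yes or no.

Mental-health referral rate has no stated causal path to either screening uptake or insurance coverage. A confounder must cause both variables, so mental-health referral rate does not qualify.

no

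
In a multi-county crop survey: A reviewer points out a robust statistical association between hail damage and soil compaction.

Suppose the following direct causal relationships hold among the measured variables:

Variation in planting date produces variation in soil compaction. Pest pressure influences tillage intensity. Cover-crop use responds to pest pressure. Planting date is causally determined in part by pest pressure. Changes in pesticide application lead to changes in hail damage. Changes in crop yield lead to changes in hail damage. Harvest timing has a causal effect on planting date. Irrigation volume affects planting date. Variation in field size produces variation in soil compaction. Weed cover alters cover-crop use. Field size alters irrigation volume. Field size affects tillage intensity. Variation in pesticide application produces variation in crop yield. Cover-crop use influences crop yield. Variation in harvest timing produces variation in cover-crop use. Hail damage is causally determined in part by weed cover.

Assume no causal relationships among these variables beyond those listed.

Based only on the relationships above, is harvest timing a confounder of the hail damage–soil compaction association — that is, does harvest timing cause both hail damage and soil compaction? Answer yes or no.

yes

Harvest timing has a causal path to hail damage (harvest timing → cover-crop use → crop yield → hail damage) and to soil compaction (harvest timing → planting date → soil compaction), so it is a common cause of both — a confounder.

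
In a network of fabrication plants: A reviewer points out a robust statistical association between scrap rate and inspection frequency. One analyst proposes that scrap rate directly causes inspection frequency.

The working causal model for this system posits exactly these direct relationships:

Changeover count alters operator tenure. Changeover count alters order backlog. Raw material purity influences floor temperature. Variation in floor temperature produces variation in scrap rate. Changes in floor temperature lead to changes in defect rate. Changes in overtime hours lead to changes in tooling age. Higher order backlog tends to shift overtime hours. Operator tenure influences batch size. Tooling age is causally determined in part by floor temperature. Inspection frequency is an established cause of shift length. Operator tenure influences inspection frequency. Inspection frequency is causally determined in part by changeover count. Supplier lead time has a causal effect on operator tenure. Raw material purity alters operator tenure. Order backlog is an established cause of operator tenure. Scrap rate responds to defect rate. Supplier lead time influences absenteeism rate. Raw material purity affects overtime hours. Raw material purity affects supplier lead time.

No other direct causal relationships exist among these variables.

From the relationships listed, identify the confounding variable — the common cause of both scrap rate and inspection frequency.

Raw material purity has a causal path to scrap rate (raw material purity → floor temperature → scrap rate) and a separate causal path to inspection frequency (raw material purity → operator tenure → inspection frequency), so it is a common cause of both.
No stated relationship gives scrap rate a causal route to inspection frequency, so the correlation is explained by the shared upstream cause rather than a direct effect.

raw material purity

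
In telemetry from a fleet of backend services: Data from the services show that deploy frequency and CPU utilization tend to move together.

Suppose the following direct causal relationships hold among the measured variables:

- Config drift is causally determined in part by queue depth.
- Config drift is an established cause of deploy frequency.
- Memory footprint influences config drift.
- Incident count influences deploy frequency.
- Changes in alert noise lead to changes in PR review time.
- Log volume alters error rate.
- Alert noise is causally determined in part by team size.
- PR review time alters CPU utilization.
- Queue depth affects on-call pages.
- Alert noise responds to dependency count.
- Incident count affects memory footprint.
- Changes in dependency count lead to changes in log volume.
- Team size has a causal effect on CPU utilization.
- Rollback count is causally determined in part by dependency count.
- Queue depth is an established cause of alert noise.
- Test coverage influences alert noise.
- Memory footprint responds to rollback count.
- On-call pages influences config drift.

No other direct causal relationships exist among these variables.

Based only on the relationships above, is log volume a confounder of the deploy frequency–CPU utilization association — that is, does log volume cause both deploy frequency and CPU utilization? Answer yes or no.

Log volume has no stated causal path to either deploy frequency or CPU utilization. A confounder must cause both variables, so log volume does not qualify.

no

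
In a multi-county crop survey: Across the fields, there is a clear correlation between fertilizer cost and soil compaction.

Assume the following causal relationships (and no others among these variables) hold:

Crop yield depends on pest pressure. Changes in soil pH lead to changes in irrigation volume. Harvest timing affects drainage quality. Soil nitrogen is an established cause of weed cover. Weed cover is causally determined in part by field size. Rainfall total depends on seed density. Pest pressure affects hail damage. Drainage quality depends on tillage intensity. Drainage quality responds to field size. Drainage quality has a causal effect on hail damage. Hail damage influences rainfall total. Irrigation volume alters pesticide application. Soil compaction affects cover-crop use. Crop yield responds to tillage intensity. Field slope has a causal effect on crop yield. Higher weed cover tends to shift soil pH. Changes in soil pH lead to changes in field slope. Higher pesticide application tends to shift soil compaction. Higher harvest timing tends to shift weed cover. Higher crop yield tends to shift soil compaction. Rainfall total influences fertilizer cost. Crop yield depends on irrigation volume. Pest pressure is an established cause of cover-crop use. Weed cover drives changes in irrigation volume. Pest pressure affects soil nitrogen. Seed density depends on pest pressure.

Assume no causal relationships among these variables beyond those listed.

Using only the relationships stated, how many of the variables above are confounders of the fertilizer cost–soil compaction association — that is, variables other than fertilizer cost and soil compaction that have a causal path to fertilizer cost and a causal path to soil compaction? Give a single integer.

The common causes are: field size (to fertilizer cost via field size → drainage quality → hail damage → rainfall total → fertilizer cost; to soil compaction via field size → weed cover → irrigation volume → crop yield → soil compaction); harvest timing (to fertilizer cost via harvest timing → drainage quality → hail damage → rainfall total → fertilizer cost; to soil compaction via harvest timing → weed cover → irrigation volume → crop yield → soil compaction); pest pressure (to fertilizer cost via pest pressure → hail damage → rainfall total → fertilizer cost; to soil compaction via pest pressure → crop yield → soil compaction); tillage intensity (to fertilizer cost via tillage intensity → drainage quality → hail damage → rainfall total → fertilizer cost; to soil compaction via tillage intensity → crop yield → soil compaction).
Every other variable lacks a causal path to at least one of fertilizer cost and soil compaction.

4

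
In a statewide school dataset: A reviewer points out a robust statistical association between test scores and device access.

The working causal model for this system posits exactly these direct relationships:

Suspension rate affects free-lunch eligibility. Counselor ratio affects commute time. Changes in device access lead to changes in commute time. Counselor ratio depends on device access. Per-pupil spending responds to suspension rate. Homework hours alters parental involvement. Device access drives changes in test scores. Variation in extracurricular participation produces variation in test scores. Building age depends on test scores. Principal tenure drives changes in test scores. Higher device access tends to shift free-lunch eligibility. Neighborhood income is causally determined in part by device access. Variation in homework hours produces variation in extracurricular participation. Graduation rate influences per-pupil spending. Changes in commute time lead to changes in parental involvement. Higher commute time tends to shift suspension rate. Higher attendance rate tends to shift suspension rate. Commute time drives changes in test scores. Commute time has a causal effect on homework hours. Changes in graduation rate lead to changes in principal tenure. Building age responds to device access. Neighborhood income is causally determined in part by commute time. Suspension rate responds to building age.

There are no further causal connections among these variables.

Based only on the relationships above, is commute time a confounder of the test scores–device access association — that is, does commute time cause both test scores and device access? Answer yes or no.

Commute time has no stated causal path to device access. A confounder must cause both variables, so commute time does not qualify.

no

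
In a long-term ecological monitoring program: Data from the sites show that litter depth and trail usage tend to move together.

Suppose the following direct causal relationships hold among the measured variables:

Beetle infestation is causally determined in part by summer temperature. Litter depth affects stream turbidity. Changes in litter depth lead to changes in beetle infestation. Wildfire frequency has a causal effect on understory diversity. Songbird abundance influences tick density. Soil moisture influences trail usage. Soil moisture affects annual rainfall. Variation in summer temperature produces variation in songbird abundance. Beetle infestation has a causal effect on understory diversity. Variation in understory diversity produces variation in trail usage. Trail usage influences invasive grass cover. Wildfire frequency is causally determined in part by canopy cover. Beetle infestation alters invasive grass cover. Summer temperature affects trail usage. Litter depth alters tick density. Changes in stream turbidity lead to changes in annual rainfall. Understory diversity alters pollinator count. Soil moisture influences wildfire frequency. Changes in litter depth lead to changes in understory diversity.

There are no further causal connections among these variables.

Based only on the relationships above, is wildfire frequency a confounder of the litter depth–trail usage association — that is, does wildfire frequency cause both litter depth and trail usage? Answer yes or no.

no

Wildfire frequency has no stated causal path to litter depth. A confounder must cause both variables, so wildfire frequency does not qualify.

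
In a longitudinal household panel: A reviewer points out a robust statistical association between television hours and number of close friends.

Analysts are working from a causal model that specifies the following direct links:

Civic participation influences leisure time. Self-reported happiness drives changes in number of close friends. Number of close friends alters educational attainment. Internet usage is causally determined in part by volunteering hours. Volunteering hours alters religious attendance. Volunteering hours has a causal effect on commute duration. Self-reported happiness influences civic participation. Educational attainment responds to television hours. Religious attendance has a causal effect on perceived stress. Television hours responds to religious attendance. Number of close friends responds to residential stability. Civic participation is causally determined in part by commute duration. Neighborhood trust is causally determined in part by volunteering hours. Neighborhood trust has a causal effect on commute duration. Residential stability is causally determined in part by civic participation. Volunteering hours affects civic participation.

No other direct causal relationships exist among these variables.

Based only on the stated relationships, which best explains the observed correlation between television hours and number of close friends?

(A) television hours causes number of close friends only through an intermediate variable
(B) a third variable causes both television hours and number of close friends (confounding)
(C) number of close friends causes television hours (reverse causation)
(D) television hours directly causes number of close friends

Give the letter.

Volunteering hours causes television hours (volunteering hours → religious attendance → television hours) and number of close friends (volunteering hours → civic participation → residential stability → number of close friends) — a common cause creating the correlation.
There is no stated path from television hours to number of close friends or from number of close friends to television hours, so neither direct nor reverse causation applies.

B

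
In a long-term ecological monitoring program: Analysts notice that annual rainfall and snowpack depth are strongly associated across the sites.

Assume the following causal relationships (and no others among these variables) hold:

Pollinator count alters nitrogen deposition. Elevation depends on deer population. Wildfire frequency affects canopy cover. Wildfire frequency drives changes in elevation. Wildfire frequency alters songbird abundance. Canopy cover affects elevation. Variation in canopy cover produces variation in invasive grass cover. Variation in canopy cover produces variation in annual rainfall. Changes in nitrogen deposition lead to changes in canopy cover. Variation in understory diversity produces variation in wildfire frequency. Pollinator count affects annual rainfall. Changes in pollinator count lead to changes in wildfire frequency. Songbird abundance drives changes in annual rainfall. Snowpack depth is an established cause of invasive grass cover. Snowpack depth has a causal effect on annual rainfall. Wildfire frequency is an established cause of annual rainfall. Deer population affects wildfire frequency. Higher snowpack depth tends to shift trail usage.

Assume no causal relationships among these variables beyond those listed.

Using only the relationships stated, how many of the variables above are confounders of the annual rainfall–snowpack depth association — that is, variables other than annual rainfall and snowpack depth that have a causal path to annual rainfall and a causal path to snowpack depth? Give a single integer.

0

No listed variable has a causal path to both annual rainfall and snowpack depth, so there are no common causes.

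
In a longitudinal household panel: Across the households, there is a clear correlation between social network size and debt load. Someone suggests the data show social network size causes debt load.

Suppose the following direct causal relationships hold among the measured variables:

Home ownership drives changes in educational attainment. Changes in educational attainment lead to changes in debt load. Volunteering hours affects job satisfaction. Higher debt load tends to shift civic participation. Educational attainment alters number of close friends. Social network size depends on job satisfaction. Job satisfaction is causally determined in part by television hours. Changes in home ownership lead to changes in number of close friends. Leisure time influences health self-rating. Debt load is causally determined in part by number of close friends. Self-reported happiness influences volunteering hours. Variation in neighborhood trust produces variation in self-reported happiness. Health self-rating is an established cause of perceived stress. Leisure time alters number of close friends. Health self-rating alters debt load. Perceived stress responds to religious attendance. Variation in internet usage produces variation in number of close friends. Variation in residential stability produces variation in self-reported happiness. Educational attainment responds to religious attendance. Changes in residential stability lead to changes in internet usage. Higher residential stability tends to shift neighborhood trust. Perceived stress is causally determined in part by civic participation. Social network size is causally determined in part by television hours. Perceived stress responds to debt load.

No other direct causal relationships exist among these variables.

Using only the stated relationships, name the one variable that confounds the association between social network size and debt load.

residential stability

Residential stability has a causal path to social network size (residential stability → self-reported happiness → volunteering hours → job satisfaction → social network size) and a separate causal path to debt load (residential stability → internet usage → number of close friends → debt load), so it is a common cause of both.
No stated relationship gives social network size a causal route to debt load, so the correlation is explained by the shared upstream cause rather than a direct effect.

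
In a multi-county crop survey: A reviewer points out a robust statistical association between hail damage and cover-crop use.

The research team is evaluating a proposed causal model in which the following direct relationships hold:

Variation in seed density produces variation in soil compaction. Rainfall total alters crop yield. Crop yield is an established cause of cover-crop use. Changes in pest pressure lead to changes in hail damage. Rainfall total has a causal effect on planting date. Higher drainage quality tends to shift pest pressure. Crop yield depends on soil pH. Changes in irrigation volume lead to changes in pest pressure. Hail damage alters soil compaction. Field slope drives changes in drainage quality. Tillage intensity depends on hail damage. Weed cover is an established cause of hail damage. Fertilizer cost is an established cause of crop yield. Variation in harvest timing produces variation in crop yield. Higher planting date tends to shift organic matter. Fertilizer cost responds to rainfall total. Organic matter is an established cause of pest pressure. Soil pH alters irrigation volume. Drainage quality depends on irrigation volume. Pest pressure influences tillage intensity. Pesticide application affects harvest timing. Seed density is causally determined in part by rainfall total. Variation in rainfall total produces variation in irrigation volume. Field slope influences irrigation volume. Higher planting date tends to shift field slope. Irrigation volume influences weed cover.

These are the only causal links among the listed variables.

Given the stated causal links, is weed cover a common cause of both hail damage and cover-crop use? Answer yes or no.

Weed cover has no stated causal path to cover-crop use. A confounder must cause both variables, so weed cover does not qualify.

no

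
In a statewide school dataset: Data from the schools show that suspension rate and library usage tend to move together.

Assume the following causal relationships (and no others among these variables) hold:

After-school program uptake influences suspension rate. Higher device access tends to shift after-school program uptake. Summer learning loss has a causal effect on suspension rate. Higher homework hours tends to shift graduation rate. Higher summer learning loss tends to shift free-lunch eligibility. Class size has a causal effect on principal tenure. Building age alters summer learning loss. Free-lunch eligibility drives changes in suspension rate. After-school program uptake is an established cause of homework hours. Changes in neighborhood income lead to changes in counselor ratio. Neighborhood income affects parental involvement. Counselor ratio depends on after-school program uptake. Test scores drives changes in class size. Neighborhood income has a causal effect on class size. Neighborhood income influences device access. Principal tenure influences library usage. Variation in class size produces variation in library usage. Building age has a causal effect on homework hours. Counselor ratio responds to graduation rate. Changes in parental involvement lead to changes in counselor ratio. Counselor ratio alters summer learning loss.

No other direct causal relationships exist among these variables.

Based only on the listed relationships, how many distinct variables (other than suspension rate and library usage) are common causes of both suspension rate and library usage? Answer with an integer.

The common causes are: neighborhood income (to suspension rate via neighborhood income → counselor ratio → summer learning loss → suspension rate; to library usage via neighborhood income → class size → library usage).
Every other variable lacks a causal path to at least one of suspension rate and library usage.

1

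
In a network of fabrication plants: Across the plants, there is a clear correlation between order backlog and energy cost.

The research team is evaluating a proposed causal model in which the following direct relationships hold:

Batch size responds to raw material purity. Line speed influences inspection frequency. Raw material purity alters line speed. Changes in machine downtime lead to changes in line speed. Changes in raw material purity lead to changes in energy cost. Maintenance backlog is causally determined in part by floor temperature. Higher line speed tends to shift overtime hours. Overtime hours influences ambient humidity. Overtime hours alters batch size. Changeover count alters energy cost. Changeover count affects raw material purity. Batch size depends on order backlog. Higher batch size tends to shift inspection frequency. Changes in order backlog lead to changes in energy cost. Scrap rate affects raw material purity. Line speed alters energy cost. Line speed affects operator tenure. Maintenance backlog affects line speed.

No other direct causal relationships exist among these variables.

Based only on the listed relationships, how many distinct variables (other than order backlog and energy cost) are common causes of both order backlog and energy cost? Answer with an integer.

No listed variable has a causal path to both order backlog and energy cost, so there are no common causes.

0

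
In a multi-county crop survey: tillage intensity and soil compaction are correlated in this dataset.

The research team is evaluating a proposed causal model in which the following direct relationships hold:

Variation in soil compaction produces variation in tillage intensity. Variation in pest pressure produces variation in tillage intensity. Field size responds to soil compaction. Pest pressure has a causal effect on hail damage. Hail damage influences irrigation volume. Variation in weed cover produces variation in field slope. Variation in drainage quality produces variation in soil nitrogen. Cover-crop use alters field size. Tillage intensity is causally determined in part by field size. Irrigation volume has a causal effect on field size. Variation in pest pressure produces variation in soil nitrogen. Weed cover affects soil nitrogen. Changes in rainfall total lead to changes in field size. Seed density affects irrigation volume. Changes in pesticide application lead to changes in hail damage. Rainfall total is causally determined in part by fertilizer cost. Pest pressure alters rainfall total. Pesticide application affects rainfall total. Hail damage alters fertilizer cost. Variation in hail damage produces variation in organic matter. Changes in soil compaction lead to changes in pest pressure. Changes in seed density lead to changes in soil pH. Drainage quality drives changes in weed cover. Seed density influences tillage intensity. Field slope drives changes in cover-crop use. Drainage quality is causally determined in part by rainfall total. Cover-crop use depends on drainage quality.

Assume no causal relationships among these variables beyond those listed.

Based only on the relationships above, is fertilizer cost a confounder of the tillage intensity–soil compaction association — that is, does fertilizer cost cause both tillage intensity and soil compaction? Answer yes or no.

no

Fertilizer cost has no stated causal path to soil compaction. A confounder must cause both variables, so fertilizer cost does not qualify.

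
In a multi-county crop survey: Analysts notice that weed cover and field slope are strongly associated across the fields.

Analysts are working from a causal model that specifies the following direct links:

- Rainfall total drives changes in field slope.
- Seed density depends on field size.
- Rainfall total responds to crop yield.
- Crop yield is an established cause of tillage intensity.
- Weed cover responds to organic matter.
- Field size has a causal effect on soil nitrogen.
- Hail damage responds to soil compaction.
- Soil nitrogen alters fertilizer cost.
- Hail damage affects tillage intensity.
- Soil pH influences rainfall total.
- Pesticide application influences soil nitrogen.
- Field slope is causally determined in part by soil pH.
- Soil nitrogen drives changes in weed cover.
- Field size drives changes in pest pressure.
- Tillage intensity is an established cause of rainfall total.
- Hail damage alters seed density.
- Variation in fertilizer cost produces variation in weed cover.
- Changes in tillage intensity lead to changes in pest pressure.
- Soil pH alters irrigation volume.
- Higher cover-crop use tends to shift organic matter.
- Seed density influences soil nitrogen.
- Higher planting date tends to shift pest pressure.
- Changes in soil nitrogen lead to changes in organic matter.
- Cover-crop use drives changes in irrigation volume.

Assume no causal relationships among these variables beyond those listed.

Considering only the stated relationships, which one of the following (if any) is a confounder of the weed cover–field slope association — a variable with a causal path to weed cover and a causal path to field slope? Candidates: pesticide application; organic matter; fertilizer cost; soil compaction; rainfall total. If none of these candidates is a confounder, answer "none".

soil compaction

Soil compaction causes weed cover (soil compaction → hail damage → seed density → soil nitrogen → weed cover) and also causes field slope (soil compaction → hail damage → tillage intensity → rainfall total → field slope); it is a common cause of both.
Each of the other candidates lacks a causal path to at least one of weed cover and field slope, so they do not confound the relationship.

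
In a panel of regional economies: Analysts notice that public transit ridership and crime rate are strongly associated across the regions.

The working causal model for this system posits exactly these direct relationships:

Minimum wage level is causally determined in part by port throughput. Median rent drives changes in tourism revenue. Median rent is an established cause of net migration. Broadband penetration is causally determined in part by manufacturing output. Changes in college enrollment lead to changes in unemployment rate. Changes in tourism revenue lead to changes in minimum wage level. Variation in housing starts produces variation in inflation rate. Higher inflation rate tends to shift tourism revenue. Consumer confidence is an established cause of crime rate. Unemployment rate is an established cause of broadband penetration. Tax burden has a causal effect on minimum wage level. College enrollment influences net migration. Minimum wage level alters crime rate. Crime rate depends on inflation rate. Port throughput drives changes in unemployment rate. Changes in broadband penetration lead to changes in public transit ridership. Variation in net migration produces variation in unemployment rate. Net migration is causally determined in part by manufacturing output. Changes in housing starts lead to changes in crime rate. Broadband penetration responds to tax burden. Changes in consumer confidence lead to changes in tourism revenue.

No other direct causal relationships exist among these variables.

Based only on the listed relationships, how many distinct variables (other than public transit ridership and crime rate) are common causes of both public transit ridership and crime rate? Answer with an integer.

The common causes are: median rent (to public transit ridership via median rent → net migration → unemployment rate → broadband penetration → public transit ridership; to crime rate via median rent → tourism revenue → minimum wage level → crime rate); port throughput (to public transit ridership via port throughput → unemployment rate → broadband penetration → public transit ridership; to crime rate via port throughput → minimum wage level → crime rate); tax burden (to public transit ridership via tax burden → broadband penetration → public transit ridership; to crime rate via tax burden → minimum wage level → crime rate).
Every other variable lacks a causal path to at least one of public transit ridership and crime rate.

3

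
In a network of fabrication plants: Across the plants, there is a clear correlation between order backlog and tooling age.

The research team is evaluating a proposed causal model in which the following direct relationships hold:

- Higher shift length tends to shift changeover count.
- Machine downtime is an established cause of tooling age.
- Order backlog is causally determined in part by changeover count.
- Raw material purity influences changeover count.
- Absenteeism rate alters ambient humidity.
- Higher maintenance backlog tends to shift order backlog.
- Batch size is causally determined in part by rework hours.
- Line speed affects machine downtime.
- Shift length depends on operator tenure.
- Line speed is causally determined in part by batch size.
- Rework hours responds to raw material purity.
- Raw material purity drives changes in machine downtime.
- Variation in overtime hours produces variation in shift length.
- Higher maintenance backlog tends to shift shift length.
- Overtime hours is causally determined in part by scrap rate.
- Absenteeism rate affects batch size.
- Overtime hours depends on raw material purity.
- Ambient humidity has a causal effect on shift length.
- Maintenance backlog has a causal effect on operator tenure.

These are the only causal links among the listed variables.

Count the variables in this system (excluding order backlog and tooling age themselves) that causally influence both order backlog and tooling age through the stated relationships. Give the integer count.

2

The common causes are: absenteeism rate (to order backlog via absenteeism rate → ambient humidity → shift length → changeover count → order backlog; to tooling age via absenteeism rate → batch size → line speed → machine downtime → tooling age); raw material purity (to order backlog via raw material purity → changeover count → order backlog; to tooling age via raw material purity → machine downtime → tooling age).
Every other variable lacks a causal path to at least one of order backlog and tooling age.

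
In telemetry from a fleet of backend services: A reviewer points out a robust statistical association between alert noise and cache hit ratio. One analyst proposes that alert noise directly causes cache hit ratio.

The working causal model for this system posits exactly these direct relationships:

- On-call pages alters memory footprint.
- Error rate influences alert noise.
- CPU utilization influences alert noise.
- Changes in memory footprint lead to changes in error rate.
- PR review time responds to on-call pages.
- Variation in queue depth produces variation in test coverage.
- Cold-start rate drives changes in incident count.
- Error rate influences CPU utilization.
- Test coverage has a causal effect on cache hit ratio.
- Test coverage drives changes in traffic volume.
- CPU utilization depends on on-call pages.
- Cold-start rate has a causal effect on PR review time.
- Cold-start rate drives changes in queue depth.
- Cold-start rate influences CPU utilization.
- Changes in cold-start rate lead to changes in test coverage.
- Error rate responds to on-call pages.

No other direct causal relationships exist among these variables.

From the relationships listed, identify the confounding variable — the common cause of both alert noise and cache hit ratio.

cold-start rate

Cold-start rate has a causal path to alert noise (cold-start rate → CPU utilization → alert noise) and a separate causal path to cache hit ratio (cold-start rate → test coverage → cache hit ratio), so it is a common cause of both.
No stated relationship gives alert noise a causal route to cache hit ratio, so the correlation is explained by the shared upstream cause rather than a direct effect.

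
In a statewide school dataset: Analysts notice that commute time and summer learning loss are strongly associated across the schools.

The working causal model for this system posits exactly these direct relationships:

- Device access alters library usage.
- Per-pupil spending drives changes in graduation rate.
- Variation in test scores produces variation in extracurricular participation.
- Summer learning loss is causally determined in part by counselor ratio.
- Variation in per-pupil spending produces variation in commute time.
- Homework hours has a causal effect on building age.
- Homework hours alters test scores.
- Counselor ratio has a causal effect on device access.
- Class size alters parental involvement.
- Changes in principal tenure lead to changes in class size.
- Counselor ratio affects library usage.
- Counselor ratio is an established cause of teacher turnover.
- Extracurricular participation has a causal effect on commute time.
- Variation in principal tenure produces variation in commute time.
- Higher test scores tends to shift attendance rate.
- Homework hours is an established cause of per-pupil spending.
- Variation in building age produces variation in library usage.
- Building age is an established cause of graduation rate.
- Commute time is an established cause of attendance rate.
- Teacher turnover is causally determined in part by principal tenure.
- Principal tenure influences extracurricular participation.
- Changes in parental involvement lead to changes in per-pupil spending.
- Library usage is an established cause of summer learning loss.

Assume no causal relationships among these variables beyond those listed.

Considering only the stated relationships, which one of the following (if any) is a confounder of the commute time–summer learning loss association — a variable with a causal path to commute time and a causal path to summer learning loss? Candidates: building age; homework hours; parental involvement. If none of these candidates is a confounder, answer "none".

homework hours

Homework hours causes commute time (homework hours → per-pupil spending → commute time) and also causes summer learning loss (homework hours → building age → library usage → summer learning loss); it is a common cause of both.
Each of the other candidates lacks a causal path to at least one of commute time and summer learning loss, so they do not confound the relationship.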